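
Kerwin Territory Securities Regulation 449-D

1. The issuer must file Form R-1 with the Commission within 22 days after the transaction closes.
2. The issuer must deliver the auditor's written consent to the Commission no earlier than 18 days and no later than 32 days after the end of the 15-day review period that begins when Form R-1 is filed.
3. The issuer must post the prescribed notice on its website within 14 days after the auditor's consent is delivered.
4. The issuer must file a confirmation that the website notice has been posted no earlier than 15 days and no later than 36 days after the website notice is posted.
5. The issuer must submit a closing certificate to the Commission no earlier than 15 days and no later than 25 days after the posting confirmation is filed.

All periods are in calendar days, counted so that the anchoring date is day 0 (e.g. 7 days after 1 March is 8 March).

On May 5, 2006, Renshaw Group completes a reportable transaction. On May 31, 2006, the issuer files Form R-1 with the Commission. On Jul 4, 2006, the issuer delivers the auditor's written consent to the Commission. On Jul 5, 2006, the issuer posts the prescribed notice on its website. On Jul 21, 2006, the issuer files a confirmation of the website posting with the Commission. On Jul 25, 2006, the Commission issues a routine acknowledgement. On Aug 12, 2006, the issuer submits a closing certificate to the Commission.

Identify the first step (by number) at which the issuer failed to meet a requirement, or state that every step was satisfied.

Step 1: 22 days after May 5, 2006 (when the transaction closes) is May 27, 2006; May 31, 2006 misses that deadline by 4 days.

Step 1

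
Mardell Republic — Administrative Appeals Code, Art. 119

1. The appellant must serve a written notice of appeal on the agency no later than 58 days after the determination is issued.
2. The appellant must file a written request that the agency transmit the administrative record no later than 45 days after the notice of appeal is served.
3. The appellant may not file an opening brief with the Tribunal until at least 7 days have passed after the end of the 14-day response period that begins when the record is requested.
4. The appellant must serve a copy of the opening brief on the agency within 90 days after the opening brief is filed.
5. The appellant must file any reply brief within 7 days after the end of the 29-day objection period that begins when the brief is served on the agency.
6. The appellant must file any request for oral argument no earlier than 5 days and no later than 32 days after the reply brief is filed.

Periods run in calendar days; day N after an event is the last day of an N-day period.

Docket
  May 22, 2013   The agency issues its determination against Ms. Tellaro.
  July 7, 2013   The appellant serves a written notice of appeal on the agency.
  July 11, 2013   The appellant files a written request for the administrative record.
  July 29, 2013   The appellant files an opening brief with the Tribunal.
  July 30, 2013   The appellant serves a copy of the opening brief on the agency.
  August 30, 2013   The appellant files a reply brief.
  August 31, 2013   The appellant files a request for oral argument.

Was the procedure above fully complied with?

Step 1 — counting 58 days from May 22, 2013 (when the determination is issued) gives a deadline of July 19, 2013; July 7, 2013 is within that limit.
Step 2 — counting 45 days from July 7, 2013 (when the notice of appeal is served) gives a deadline of August 21, 2013; completed July 11, 2013, before the deadline.
Step 3 — must wait 7 days from July 25, 2013 (end of the 14-day response period, which began when the record is requested on July 11, 2013), so not before August 1, 2013; acted on July 29, 2013, 3 days prematurely.

No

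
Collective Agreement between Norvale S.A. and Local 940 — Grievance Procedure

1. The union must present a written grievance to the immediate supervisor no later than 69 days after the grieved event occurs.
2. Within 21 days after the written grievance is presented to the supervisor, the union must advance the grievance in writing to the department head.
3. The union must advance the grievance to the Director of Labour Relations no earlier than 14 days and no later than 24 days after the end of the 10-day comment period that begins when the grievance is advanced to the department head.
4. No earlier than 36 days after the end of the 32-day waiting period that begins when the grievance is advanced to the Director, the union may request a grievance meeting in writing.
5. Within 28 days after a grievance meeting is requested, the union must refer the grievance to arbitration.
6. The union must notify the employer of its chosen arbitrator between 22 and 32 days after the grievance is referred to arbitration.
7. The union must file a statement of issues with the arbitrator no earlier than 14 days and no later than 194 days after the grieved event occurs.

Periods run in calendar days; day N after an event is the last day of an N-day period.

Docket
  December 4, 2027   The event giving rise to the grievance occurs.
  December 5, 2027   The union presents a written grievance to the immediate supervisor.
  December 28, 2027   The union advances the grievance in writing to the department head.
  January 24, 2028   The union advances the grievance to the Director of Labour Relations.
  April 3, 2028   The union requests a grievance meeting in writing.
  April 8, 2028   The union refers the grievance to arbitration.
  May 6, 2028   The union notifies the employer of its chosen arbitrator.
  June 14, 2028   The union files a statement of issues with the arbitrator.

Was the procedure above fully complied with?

No

Step 1 — counting 69 days from December 4, 2027 (when the grieved event occurs) gives a deadline of February 11, 2028; done December 5, 2027 — timely.
Step 2 — counting 21 days from December 5, 2027 (when the written grievance is presented to the supervisor) gives a deadline of December 26, 2027; done December 28, 2027 — 2 days late.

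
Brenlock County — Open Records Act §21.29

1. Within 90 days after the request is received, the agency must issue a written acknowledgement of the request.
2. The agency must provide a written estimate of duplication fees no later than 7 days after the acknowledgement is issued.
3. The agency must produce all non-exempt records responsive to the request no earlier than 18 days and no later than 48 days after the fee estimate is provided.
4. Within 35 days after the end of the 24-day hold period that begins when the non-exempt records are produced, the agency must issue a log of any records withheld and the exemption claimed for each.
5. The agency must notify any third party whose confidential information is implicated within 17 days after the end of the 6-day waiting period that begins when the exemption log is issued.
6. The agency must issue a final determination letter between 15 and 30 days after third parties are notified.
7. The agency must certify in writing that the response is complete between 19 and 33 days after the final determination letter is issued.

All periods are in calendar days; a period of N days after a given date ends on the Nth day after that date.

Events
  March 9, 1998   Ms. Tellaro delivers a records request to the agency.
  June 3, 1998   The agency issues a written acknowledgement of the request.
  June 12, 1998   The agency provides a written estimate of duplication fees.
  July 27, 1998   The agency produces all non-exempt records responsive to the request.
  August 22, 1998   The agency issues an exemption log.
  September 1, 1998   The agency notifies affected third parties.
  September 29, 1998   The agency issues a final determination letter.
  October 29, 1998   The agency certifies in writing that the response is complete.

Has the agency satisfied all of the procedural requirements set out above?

(1) due by March 9, 1998 + 90 days = June 7, 1998; done June 3, 1998 — timely.
(2) due by June 3, 1998 + 7 days = June 10, 1998; done June 12, 1998 — 2 days late.

No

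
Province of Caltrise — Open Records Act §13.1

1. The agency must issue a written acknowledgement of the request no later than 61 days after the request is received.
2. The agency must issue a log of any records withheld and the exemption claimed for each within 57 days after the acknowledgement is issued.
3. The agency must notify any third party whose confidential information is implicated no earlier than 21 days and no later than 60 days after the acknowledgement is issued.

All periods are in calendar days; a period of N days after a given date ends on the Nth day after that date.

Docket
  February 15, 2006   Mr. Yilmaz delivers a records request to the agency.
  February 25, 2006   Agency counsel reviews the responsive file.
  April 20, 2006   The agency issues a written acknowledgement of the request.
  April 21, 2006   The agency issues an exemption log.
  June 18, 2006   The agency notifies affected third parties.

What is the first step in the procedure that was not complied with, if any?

Step 1 — counting 61 days from February 15, 2006 (when the request is received) gives a deadline of April 17, 2006; April 20, 2006 misses that deadline by 3 days.
That is the first point of non-compliance.

Step 1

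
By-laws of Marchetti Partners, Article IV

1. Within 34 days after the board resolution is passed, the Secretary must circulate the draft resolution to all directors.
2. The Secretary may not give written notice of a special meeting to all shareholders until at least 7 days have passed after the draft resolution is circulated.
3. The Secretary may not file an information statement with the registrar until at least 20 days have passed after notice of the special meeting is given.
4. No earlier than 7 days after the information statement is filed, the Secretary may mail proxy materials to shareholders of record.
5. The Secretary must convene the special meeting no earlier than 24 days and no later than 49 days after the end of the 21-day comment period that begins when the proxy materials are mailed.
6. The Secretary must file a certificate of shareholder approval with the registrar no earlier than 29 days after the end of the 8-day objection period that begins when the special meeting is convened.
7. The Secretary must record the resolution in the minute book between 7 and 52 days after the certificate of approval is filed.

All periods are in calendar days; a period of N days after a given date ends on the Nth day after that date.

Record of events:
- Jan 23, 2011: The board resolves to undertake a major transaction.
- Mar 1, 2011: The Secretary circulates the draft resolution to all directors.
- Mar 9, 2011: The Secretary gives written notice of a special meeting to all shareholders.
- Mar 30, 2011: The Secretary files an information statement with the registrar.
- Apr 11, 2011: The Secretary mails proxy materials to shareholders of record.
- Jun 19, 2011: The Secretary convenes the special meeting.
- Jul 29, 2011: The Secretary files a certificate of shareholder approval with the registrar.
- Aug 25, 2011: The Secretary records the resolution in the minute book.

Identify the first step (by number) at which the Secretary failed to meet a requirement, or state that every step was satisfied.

Step 1

Step 1 — counting 34 days from Jan 23, 2011 (when the board resolution is passed) gives a deadline of Feb 26, 2011; not done until Mar 1, 2011, 3 days after the deadline.
Later steps need not be reached.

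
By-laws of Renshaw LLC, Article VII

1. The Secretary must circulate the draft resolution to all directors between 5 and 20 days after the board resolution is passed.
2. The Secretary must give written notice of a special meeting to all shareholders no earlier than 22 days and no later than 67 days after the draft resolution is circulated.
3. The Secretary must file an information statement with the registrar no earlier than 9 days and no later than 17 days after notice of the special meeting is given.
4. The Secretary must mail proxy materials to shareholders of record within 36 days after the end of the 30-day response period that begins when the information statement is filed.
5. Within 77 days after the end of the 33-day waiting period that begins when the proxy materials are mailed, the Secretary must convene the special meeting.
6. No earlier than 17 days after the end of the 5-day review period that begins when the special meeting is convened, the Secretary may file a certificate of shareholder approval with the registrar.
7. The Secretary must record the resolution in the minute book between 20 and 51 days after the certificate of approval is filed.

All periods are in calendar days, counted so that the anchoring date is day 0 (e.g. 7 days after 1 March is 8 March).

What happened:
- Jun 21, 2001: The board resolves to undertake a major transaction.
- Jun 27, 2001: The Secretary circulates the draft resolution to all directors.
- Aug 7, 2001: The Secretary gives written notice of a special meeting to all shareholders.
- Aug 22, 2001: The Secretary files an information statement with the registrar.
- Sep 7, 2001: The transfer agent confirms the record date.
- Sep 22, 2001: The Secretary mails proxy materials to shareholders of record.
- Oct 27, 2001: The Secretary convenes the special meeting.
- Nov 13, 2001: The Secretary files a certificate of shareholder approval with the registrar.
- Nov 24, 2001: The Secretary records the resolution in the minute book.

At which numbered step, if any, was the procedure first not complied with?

Step 6

Step 1 — 5 and 20 days from Jun 21, 2001 (when the board resolution is passed) are Jun 26, 2001 and Jul 11, 2001 respectively; done Jun 27, 2001 — within the window.
Step 2 — 22 and 67 days from Jun 27, 2001 (when the draft resolution is circulated) are Jul 19, 2001 and Sep 2, 2001 respectively; Aug 7, 2001 falls inside that range.
Step 3 — 9 and 17 days from Aug 7, 2001 (when notice of the special meeting is given) are Aug 16, 2001 and Aug 24, 2001 respectively; done Aug 22, 2001, which is between those dates.
Step 4 — counting 36 days from Sep 21, 2001 (end of the 30-day response period, which began when the information statement is filed on Aug 22, 2001) gives a deadline of Oct 27, 2001; done Sep 22, 2001 — timely.
Step 5 — counting 77 days from Oct 25, 2001 (end of the 33-day waiting period, which began when the proxy materials are mailed on Sep 22, 2001) gives a deadline of Jan 10, 2002; Oct 27, 2001 is within that limit.
Step 6 — must wait 17 days from Nov 1, 2001 (end of the 5-day review period, which began when the special meeting is convened on Oct 27, 2001), so not before Nov 18, 2001; done Nov 13, 2001 — 5 days too early.
Later steps need not be reached.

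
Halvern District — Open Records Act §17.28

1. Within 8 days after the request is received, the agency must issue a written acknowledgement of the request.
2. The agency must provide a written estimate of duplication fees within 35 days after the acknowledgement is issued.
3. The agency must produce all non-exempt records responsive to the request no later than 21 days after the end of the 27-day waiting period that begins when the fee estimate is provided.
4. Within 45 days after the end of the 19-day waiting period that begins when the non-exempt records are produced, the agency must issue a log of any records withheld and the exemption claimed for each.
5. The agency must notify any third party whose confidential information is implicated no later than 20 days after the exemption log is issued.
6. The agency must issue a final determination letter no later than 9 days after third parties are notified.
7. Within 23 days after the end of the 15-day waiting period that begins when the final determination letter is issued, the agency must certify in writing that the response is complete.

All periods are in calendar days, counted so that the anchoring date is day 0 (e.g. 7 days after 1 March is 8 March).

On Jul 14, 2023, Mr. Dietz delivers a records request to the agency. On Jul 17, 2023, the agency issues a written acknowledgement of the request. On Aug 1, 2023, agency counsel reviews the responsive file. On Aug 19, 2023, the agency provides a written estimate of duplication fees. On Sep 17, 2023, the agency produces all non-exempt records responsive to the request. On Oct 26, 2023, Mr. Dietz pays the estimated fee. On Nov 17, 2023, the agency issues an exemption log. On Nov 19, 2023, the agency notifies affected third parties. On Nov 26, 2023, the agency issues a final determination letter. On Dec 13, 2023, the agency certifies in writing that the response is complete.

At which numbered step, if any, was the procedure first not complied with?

None — every step was satisfied

(1) due by Jul 14, 2023 + 8 days = Jul 22, 2023; Jul 17, 2023 is within that limit.
(2) due by Jul 17, 2023 + 35 days = Aug 21, 2023; completed Aug 19, 2023, before the deadline.
(3) due by Sep 15, 2023 + 21 days = Oct 6, 2023; completed Sep 17, 2023, before the deadline.
(4) due by Oct 6, 2023 + 45 days = Nov 20, 2023; done Nov 17, 2023 — timely.
(5) due by Nov 17, 2023 + 20 days = Dec 7, 2023; Nov 19, 2023 is within that limit.
(6) due by Nov 19, 2023 + 9 days = Nov 28, 2023; done Nov 26, 2023 — timely.
(7) due by Dec 11, 2023 + 23 days = Jan 3, 2024; done Dec 13, 2023 — timely.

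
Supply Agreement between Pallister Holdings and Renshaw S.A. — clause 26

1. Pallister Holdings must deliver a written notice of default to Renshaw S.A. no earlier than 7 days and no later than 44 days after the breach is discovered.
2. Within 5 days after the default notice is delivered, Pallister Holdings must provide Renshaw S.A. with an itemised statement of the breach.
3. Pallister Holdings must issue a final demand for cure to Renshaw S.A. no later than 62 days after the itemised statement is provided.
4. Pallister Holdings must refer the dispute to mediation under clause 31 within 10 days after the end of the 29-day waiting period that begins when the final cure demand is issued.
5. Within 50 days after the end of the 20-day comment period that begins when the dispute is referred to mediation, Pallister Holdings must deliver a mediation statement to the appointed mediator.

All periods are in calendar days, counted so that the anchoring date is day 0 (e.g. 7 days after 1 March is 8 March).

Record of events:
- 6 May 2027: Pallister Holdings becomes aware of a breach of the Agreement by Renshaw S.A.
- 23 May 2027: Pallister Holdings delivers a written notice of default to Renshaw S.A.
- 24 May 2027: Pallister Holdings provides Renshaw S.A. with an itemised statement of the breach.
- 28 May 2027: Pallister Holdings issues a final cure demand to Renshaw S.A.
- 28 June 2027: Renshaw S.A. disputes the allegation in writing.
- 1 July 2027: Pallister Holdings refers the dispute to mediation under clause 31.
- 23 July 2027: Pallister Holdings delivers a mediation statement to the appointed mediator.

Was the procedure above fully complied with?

(1) the permitted window runs from 6 May 2027 + 7 = 13 May 2027 to 6 May 2027 + 44 = 19 June 2027; done 23 May 2027 — within the window.
(2) due by 23 May 2027 + 5 days = 28 May 2027; completed 24 May 2027, before the deadline.
(3) due by 24 May 2027 + 62 days = 25 July 2027; done 28 May 2027 — timely.
(4) due by 26 June 2027 + 10 days = 6 July 2027; done 1 July 2027 — timely.
(5) due by 21 July 2027 + 50 days = 9 September 2027; completed 23 July 2027, before the deadline.

Yes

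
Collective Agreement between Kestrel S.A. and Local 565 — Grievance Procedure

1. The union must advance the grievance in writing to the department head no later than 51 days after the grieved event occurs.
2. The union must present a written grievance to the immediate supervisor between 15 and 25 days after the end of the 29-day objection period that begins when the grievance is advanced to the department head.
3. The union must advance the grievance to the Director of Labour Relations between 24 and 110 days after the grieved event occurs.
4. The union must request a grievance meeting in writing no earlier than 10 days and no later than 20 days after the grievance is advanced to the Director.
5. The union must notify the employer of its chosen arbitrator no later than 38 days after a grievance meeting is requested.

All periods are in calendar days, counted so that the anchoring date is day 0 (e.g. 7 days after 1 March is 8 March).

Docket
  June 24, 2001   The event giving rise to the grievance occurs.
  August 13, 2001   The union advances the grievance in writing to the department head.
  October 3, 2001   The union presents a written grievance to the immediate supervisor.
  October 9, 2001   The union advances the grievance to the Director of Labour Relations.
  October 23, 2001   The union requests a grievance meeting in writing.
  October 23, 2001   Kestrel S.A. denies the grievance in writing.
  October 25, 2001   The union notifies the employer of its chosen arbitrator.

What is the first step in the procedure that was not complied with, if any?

None — every step was satisfied

(1) due by June 24, 2001 + 51 days = August 14, 2001; completed August 13, 2001, before the deadline.
(2) the permitted window runs from September 11, 2001 + 15 = September 26, 2001 to September 11, 2001 + 25 = October 6, 2001; October 3, 2001 falls inside that range.
(3) the permitted window runs from June 24, 2001 + 24 = July 18, 2001 to June 24, 2001 + 110 = October 12, 2001; done October 9, 2001 — within the window.
(4) the permitted window runs from October 9, 2001 + 10 = October 19, 2001 to October 9, 2001 + 20 = October 29, 2001; done October 23, 2001, which is between those dates.
(5) due by October 23, 2001 + 38 days = November 30, 2001; October 25, 2001 is within that limit.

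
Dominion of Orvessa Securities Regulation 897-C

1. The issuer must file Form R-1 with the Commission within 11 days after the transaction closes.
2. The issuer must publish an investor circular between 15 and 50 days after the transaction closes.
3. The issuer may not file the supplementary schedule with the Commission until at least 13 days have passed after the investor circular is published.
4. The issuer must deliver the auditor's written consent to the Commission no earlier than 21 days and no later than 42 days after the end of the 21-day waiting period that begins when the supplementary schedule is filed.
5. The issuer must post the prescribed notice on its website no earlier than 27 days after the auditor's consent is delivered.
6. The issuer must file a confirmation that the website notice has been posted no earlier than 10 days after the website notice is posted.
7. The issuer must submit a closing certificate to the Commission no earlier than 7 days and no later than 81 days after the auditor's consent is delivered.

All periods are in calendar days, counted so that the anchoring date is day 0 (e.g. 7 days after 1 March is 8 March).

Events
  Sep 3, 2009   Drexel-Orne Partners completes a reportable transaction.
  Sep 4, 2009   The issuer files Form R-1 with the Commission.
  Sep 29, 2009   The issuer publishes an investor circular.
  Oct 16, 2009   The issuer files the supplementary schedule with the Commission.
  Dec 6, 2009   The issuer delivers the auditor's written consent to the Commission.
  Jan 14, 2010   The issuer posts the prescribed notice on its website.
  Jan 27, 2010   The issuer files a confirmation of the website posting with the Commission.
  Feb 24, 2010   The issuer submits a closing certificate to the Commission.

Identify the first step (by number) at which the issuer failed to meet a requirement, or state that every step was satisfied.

Step 1: 11 days after Sep 3, 2009 (when the transaction closes) is Sep 14, 2009; Sep 4, 2009 is within that limit.
Step 2: the window is 15–50 days after Sep 3, 2009 (when the transaction closes), so Sep 18, 2009 through Oct 23, 2009; Sep 29, 2009 falls inside that range.
Step 3: the earliest permitted date is 13 days after Sep 29, 2009 (when the investor circular is published), i.e. Oct 12, 2009; done Oct 16, 2009, after the minimum wait.
Step 4: the window is 21–42 days after Nov 6, 2009 (end of the 21-day waiting period, which began when the supplementary schedule is filed on Oct 16, 2009), so Nov 27, 2009 through Dec 18, 2009; Dec 6, 2009 falls inside that range.
Step 5: the earliest permitted date is 27 days after Dec 6, 2009 (when the auditor's consent is delivered), i.e. Jan 2, 2010; done Jan 14, 2010 — permitted.
Step 6: the earliest permitted date is 10 days after Jan 14, 2010 (when the website notice is posted), i.e. Jan 24, 2010; done Jan 27, 2010, after the minimum wait.
Step 7: the window is 7–81 days after Dec 6, 2009 (when the auditor's consent is delivered), so Dec 13, 2009 through Feb 25, 2010; Feb 24, 2010 falls inside that range.

None — every step was satisfied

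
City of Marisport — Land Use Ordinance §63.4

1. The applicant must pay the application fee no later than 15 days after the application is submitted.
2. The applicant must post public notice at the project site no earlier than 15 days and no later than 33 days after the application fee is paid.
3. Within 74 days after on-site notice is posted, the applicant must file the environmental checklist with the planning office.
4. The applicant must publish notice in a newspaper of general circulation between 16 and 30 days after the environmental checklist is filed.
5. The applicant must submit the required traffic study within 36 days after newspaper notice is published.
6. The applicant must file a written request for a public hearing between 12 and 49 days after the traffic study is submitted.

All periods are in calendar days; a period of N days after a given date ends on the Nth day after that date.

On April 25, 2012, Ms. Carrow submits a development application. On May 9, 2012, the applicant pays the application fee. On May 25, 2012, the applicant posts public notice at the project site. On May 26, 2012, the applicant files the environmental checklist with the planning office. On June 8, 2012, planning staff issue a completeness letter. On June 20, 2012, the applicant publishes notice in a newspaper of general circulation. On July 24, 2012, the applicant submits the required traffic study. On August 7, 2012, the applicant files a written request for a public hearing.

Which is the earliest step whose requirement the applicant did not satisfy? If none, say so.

(1) due by April 25, 2012 + 15 days = May 10, 2012; completed May 9, 2012, before the deadline.
(2) the permitted window runs from May 9, 2012 + 15 = May 24, 2012 to May 9, 2012 + 33 = June 11, 2012; May 25, 2012 falls inside that range.
(3) due by May 25, 2012 + 74 days = August 7, 2012; May 26, 2012 is within that limit.
(4) the permitted window runs from May 26, 2012 + 16 = June 11, 2012 to May 26, 2012 + 30 = June 25, 2012; done June 20, 2012, which is between those dates.
(5) due by June 20, 2012 + 36 days = July 26, 2012; completed July 24, 2012, before the deadline.
(6) the permitted window runs from July 24, 2012 + 12 = August 5, 2012 to July 24, 2012 + 49 = September 11, 2012; done August 7, 2012 — within the window.

None — every step was satisfied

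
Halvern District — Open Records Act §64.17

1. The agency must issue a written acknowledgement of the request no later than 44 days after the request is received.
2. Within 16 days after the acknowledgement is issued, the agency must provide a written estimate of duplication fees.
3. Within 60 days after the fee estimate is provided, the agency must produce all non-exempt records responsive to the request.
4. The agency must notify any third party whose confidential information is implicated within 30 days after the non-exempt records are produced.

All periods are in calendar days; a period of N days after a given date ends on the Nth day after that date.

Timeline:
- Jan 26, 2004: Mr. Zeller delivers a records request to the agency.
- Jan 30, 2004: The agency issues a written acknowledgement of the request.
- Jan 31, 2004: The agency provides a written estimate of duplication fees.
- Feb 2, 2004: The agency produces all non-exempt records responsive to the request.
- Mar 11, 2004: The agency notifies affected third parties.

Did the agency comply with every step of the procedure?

No

(1) due by Jan 26, 2004 + 44 days = Mar 10, 2004; done Jan 30, 2004 — timely.
(2) due by Jan 30, 2004 + 16 days = Feb 15, 2004; Jan 31, 2004 is within that limit.
(3) due by Jan 31, 2004 + 60 days = Mar 31, 2004; Feb 2, 2004 is within that limit.
(4) due by Feb 2, 2004 + 30 days = Mar 3, 2004; done Mar 11, 2004 — 8 days late.
The analysis stops there.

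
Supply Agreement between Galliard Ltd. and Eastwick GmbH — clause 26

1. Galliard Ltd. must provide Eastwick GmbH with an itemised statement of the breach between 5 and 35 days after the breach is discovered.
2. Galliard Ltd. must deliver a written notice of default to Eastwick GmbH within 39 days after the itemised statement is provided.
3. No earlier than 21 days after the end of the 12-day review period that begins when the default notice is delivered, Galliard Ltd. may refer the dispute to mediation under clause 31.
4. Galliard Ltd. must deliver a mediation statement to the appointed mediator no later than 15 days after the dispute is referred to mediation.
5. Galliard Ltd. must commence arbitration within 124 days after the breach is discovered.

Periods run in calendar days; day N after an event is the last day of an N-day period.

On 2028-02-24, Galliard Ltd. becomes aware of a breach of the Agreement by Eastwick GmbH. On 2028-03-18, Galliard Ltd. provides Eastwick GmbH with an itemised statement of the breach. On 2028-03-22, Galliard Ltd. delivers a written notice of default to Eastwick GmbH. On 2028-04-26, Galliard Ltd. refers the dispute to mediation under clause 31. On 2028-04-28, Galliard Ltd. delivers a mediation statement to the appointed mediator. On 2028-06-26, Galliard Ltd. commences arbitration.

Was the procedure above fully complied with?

Step 1 — 5 and 35 days from 2028-02-24 (when the breach is discovered) are 2028-02-29 and 2028-03-30 respectively; 2028-03-18 falls inside that range.
Step 2 — counting 39 days from 2028-03-18 (when the itemised statement is provided) gives a deadline of 2028-04-26; 2028-03-22 is within that limit.
Step 3 — must wait 21 days from 2028-04-03 (end of the 12-day review period, which began when the default notice is delivered on 2028-03-22), so not before 2028-04-24; done 2028-04-26 — permitted.
Step 4 — counting 15 days from 2028-04-26 (when the dispute is referred to mediation) gives a deadline of 2028-05-11; done 2028-04-28 — timely.
Step 5 — counting 124 days from 2028-02-24 (when the breach is discovered) gives a deadline of 2028-06-27; 2028-06-26 is within that limit.

Yes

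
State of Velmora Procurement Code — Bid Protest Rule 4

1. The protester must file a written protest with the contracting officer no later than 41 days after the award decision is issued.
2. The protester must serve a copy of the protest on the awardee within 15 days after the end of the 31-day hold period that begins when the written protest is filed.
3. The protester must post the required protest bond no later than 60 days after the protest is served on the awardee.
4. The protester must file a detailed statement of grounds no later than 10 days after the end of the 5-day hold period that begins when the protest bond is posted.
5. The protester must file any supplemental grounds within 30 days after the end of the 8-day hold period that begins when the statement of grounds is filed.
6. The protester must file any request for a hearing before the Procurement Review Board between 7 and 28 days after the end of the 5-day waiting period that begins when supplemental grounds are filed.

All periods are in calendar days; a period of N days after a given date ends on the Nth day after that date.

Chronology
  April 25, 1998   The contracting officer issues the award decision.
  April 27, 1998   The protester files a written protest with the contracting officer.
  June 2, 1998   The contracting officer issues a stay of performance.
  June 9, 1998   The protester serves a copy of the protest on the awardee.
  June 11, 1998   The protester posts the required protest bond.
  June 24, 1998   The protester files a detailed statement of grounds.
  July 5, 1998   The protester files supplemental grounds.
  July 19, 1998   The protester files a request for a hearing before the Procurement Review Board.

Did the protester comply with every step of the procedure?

Yes

Step 1 — counting 41 days from April 25, 1998 (when the award decision is issued) gives a deadline of June 5, 1998; done April 27, 1998 — timely.
Step 2 — counting 15 days from May 28, 1998 (end of the 31-day hold period, which began when the written protest is filed on April 27, 1998) gives a deadline of June 12, 1998; done June 9, 1998 — timely.
Step 3 — counting 60 days from June 9, 1998 (when the protest is served on the awardee) gives a deadline of August 8, 1998; June 11, 1998 is within that limit.
Step 4 — counting 10 days from June 16, 1998 (end of the 5-day hold period, which began when the protest bond is posted on June 11, 1998) gives a deadline of June 26, 1998; completed June 24, 1998, before the deadline.
Step 5 — counting 30 days from July 2, 1998 (end of the 8-day hold period, which began when the statement of grounds is filed on June 24, 1998) gives a deadline of August 1, 1998; completed July 5, 1998, before the deadline.
Step 6 — 7 and 28 days from July 10, 1998 (end of the 5-day waiting period, which began when supplemental grounds are filed on July 5, 1998) are July 17, 1998 and August 7, 1998 respectively; done July 19, 1998, which is between those dates.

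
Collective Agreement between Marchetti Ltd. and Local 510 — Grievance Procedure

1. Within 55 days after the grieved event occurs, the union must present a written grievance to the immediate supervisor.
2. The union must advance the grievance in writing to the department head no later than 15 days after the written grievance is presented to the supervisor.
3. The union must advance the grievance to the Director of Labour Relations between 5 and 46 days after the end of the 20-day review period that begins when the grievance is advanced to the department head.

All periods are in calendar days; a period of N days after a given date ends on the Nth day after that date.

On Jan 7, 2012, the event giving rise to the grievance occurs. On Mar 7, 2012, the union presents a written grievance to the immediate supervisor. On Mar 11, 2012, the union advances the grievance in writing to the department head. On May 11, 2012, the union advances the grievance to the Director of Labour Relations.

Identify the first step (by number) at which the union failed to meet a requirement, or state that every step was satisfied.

Step 1

Step 1 — counting 55 days from Jan 7, 2012 (when the grieved event occurs) gives a deadline of Mar 2, 2012; Mar 7, 2012 misses that deadline by 5 days.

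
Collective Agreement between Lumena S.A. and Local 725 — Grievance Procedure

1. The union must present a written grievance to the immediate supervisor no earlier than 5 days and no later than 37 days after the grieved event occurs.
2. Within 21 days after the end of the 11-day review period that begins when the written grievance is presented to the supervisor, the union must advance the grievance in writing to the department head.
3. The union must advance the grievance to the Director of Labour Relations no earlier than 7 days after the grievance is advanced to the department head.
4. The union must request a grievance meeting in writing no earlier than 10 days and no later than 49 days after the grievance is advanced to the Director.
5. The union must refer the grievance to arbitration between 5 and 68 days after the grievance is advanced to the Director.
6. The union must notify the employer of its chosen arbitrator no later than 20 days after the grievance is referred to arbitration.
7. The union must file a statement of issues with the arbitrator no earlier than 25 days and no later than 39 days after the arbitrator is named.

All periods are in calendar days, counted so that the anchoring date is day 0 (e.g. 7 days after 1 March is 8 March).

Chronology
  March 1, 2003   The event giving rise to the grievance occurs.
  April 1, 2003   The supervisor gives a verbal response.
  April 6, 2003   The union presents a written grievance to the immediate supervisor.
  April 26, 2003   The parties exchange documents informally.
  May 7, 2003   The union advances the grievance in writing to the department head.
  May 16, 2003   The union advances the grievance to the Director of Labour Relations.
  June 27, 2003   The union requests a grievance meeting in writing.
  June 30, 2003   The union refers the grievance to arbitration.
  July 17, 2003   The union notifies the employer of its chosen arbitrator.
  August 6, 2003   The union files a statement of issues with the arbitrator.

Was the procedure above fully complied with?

No

Step 1 — 5 and 37 days from March 1, 2003 (when the grieved event occurs) are March 6, 2003 and April 7, 2003 respectively; April 6, 2003 falls inside that range.
Step 2 — counting 21 days from April 17, 2003 (end of the 11-day review period, which began when the written grievance is presented to the supervisor on April 6, 2003) gives a deadline of May 8, 2003; May 7, 2003 is within that limit.
Step 3 — must wait 7 days from May 7, 2003 (when the grievance is advanced to the department head), so not before May 14, 2003; done May 16, 2003 — permitted.
Step 4 — 10 and 49 days from May 16, 2003 (when the grievance is advanced to the Director) are May 26, 2003 and July 4, 2003 respectively; June 27, 2003 falls inside that range.
Step 5 — 5 and 68 days from May 16, 2003 (when the grievance is advanced to the Director) are May 21, 2003 and July 23, 2003 respectively; June 30, 2003 falls inside that range.
Step 6 — counting 20 days from June 30, 2003 (when the grievance is referred to arbitration) gives a deadline of July 20, 2003; completed July 17, 2003, before the deadline.
Step 7 — 25 and 39 days from July 17, 2003 (when the arbitrator is named) are August 11, 2003 and August 25, 2003 respectively; done August 6, 2003 — 5 days before the window opened.
Later steps need not be reached.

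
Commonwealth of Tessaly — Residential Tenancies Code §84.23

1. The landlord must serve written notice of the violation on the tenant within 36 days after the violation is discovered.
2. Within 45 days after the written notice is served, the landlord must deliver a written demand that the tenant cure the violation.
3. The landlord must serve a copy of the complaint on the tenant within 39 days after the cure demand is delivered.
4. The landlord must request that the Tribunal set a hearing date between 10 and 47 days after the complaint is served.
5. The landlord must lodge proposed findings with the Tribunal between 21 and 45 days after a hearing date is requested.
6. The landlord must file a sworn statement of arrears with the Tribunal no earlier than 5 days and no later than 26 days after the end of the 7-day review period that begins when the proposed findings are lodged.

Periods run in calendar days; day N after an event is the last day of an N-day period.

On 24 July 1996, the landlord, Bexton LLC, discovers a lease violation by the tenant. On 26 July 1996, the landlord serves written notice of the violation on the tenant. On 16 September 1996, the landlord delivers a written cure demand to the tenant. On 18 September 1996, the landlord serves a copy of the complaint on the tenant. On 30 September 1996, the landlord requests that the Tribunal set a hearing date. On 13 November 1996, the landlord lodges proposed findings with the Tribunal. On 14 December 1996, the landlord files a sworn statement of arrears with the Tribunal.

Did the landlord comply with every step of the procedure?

No

(1) due by 24 July 1996 + 36 days = 29 August 1996; completed 26 July 1996, before the deadline.
(2) due by 26 July 1996 + 45 days = 9 September 1996; done 16 September 1996 — 7 days late.
Later steps need not be reached.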